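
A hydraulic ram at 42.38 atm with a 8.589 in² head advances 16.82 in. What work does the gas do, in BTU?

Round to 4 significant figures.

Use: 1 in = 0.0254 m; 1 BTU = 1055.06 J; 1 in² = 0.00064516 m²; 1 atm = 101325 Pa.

42.38 atm → 4.29415×10⁶ Pa
8.589 in² → 0.00554128 m²
F = P × A = 4.29415×10⁶ × 0.00554128 = 23795.1 N
16.82 in → 0.427228 m
W = F × d = 23795.1 × 0.427228 = 10165.9 J
In BTU: 10165.9 / 1055.06 = 9.63538 BTU

9.635 BTU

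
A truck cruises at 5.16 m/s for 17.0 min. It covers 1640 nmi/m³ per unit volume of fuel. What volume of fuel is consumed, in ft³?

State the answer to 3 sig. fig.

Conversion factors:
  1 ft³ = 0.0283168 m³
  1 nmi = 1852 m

17.0 min → 1020 s
d = v × t = 5.16 × 1020 = 5263.2 m
1640 nmi/m³ → 3.03728×10⁶ m/m³
V = d / (distance per unit fuel) = 5263.2 / 3.03728×10⁶ = 0.00173287 m³
In ft³: 0.00173287 / 0.0283168 = 0.0611958 ft³

0.0612 ft³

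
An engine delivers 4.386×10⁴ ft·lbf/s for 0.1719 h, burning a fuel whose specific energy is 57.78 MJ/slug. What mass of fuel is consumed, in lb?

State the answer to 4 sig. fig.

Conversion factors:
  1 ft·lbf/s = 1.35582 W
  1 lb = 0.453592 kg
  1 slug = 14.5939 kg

4.386×10⁴ ft·lbf/s → 59466.3 W
0.1719 h → 618.84 s
E = P × t = 59466.3 × 618.84 = 3.68001×10⁷ J
57.78 MJ/slug → 3.95919×10⁶ J/kg
m = E / e_s = 3.68001×10⁷ / 3.95919×10⁶ = 9.29486 kg
In lb: 9.29486 / 0.453592 = 20.4917 lb

20.49 lb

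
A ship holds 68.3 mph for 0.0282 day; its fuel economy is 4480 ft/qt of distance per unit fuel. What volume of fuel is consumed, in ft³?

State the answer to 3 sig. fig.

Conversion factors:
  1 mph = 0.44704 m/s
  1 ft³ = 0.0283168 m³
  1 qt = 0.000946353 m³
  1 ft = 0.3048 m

1.82 ft³

68.3 mph → 30.5328 m/s
0.0282 day → 2436.48 s
d = v × t = 30.5328 × 2436.48 = 74392.6 m
4480 ft/qt → 1.44291×10⁶ m/m³
V = d / (distance per unit fuel) = 74392.6 / 1.44291×10⁶ = 0.0515573 m³
In ft³: 0.0515573 / 0.0283168 = 1.82073 ft³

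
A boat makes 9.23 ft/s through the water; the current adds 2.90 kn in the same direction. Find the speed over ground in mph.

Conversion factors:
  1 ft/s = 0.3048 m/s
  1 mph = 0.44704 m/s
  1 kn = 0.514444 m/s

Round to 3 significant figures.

9.23 ft/s × 0.3048 = 2.8133 m/s
2.90 kn × 0.514444 = 1.49189 m/s
Total: 2.8133 + 1.49189 = 4.30519 m/s
In mph: 4.30519 / 0.44704 = 9.63044 mph

9.63 mph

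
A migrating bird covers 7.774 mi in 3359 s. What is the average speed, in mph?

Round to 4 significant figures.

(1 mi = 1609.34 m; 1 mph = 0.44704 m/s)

7.774 mi × 1609.34 → 12511 m
v = d / t = 12511 m / 3359 s = 3.72462 m/s
3.72462 m/s ÷ (0.44704 m/s/mph) = 8.33174 mph

8.332 mph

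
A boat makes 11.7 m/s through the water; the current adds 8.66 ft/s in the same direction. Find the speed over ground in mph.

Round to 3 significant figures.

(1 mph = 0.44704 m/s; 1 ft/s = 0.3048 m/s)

32.1 mph

11.7 m/s (already m/s)
8.66 ft/s × 0.3048 = 2.63957 m/s
Combined: 11.7 + 2.63957 = 14.3396 m/s
In mph: 14.3396 / 0.44704 = 32.0768 mph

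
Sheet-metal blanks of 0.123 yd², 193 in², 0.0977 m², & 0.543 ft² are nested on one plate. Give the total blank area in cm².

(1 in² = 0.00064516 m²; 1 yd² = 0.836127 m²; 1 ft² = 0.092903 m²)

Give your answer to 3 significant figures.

3760 cm²

0.123 yd² × 0.836127 → 0.102844 m²
193 in² × 0.00064516 → 0.124516 m²
0.0977 m² (already m²)
0.543 ft² × 0.092903 → 0.0504463 m²
Combined: 0.102844 + 0.124516 + 0.0977 + 0.0504463 = 0.375506 m²
In cm²: 0.375506 / 0.0001 = 3755.06 cm²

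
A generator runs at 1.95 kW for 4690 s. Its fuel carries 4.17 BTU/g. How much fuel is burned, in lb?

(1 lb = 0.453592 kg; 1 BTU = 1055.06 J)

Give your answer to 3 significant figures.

1.95 kW → 1950 W
E = P × t = 1950 × 4690 = 9.1455×10⁶ J
4.17 BTU/g → 4.3996×10⁶ J/kg
m = E / e_s = 9.1455×10⁶ / 4.3996×10⁶ = 2.07871 kg
In lb: 2.07871 / 0.453592 = 4.58277 lb

4.58 lb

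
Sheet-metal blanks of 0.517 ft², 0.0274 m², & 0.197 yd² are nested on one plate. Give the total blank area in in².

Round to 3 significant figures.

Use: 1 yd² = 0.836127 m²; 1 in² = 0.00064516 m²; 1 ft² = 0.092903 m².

372 in²

0.517 ft² × 0.092903 = 0.0480309 m²
0.0274 m² (already m²)
0.197 yd² × 0.836127 = 0.164717 m²
Sum: 0.0480309 + 0.0274 + 0.164717 = 0.240148 m²
In in²: 0.240148 / 0.00064516 = 372.23 in²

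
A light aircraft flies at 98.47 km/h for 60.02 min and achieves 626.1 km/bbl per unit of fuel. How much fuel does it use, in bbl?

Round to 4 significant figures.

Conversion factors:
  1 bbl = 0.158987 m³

0.1573 bbl

98.47 km/h → 27.3528 m/s
60.02 min → 3601.2 s
d = v × t = 27.3528 × 3601.2 = 98502.9 m
626.1 km/bbl → 3.93806×10⁶ m/m³
V = d / (distance per unit fuel) = 98502.9 / 3.93806×10⁶ = 0.0250131 m³
In bbl: 0.0250131 / 0.158987 = 0.157328 bbl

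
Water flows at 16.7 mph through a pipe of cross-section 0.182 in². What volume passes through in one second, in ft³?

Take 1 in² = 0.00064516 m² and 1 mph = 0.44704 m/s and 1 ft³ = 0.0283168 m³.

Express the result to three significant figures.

16.7 mph × 0.44704 = 7.46557 m/s
0.182 in² × 0.00064516 = 1.17419×10⁻⁴ m²
V = v × A × t = 7.46557 m/s × 1.17419×10⁻⁴ m² × 1 s = 8.766×10⁻⁴ m³
8.766×10⁻⁴ m³ ÷ (0.0283168 m³/ft³) = 0.0309569 ft³

0.0310 ft³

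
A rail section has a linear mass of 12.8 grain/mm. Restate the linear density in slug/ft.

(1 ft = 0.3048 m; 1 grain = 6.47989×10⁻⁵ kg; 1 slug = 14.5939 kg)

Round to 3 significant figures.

12.8 grain/mm × 6.47989×10⁻⁵ kg/grain ÷ 0.001 m/mm = 0.829426 kg/m
0.829426 kg/m ÷ 14.5939 kg/slug × 0.3048 m/ft = 0.0173229 slug/ft

0.0173 slug/ft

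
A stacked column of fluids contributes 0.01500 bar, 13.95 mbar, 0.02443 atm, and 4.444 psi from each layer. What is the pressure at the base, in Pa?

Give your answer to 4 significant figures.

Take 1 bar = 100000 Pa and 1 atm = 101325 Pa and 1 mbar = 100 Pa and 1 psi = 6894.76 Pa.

3.601×10⁴ Pa

0.01500 bar × 100000 → 1500 Pa
13.95 mbar × 100 → 1395 Pa
0.02443 atm × 101325 → 2475.37 Pa
4.444 psi × 6894.76 → 30640.3 Pa
Combined: 1500 + 1395 + 2475.37 + 30640.3 = 36010.7 Pa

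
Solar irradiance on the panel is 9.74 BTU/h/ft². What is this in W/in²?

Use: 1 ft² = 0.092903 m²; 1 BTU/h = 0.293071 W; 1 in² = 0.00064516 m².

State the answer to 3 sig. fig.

0.0198 W/in²

9.74 BTU/h/ft² × 0.293071 W/BTU/h ÷ 0.092903 m²/ft² = 30.7257 W/m²
30.7257 W/m² × 0.00064516 m²/in² = 0.019823 W/in²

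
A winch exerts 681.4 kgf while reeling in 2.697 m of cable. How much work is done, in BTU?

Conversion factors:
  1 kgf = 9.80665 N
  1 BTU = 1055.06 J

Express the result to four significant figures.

17.08 BTU

681.4 kgf × 9.80665 → 6682.25 N
W = F × d = 6682.25 N × 2.697 m = 18022 J
18022 J ÷ (1055.06 J/BTU) = 17.0815 BTU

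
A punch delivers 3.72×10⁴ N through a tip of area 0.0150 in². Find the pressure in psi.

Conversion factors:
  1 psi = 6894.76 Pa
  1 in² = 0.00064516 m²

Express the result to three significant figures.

5.58×10⁵ psi

0.0150 in² × 0.00064516 → 9.6774×10⁻⁶ m²
P = F / A = 37200 N / 9.6774×10⁻⁶ m² = 3.84401×10⁹ Pa
3.84401×10⁹ Pa ÷ (6894.76 Pa/psi) = 557526 psi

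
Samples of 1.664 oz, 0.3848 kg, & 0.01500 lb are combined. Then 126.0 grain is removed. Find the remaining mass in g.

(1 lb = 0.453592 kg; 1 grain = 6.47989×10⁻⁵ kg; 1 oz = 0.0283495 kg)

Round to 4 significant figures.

1.664 oz × 0.0283495 = 0.0471736 kg
0.3848 kg (already kg)
0.01500 lb × 0.453592 = 0.00680388 kg
126.0 grain × 6.47989×10⁻⁵ = 0.00816466 kg
Net: 0.0471736 + 0.3848 + 0.00680388 − 0.00816466 = 0.430613 kg
In g: 0.430613 / 0.001 = 430.613 g

430.6 g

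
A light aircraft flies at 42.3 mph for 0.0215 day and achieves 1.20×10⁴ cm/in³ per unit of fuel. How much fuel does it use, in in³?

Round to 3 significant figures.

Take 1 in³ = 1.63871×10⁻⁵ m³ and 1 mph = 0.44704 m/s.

293 in³

42.3 mph → 18.9098 m/s
0.0215 day → 1857.6 s
d = v × t = 18.9098 × 1857.6 = 35126.8 m
1.20×10⁴ cm/in³ → 7.32283×10⁶ m/m³
V = d / (distance per unit fuel) = 35126.8 / 7.32283×10⁶ = 0.00479689 m³
In in³: 0.00479689 / 1.63871×10⁻⁵ = 292.724 in³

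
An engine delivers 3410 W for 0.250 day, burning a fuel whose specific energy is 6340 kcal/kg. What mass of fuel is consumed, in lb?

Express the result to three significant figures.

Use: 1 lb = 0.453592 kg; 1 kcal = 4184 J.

0.250 day → 21600 s
E = P × t = 3410 × 21600 = 7.3656×10⁷ J
6340 kcal/kg → 2.65266×10⁷ J/kg
m = E / e_s = 7.3656×10⁷ / 2.65266×10⁷ = 2.77668 kg
In lb: 2.77668 / 0.453592 = 6.12154 lb

6.12 lb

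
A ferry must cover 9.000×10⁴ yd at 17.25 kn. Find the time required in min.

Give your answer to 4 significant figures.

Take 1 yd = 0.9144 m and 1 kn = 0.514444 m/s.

9.000×10⁴ yd × 0.9144 → 82296 m
17.25 kn × 0.514444 → 8.87416 m/s
t = d / v = 82296 m / 8.87416 m/s = 9273.67 s
9273.67 s ÷ (60 s/min) = 154.561 min

154.6 min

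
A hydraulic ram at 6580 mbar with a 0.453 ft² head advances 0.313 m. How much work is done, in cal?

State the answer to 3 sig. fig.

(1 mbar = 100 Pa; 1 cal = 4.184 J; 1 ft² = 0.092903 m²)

6580 mbar → 658000 Pa
0.453 ft² → 0.0420851 m²
F = P × A = 658000 × 0.0420851 = 27692 N
W = F × d = 27692 × 0.313 = 8667.6 J
In cal: 8667.6 / 4.184 = 2071.61 cal

2070 cal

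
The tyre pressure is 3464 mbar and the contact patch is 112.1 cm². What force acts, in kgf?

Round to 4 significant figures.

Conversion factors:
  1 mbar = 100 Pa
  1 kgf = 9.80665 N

396.0 kgf

3464 mbar × 100 = 346400 Pa
112.1 cm² × 0.0001 = 0.01121 m²
F = P × A = 346400 Pa × 0.01121 m² = 3883.14 N
3883.14 N ÷ (9.80665 N/kgf) = 395.97 kgf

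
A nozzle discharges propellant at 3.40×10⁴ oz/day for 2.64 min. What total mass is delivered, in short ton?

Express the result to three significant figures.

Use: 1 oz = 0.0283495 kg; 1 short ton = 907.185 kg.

3.40×10⁴ oz/day → 0.0111561 kg/s
2.64 min → 158.4 s
m = ṁ × t = 0.0111561 × 158.4 = 1.76713 kg
In short ton: 1.76713 / 907.185 = 0.00194793 short ton

0.00195 short ton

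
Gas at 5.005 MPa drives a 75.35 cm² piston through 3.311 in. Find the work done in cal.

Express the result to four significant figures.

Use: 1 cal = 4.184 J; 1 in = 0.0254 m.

758.0 cal

5.005 MPa → 5.005×10⁶ Pa
75.35 cm² → 0.007535 m²
F = P × A = 5.005×10⁶ × 0.007535 = 37712.7 N
3.311 in → 0.0840994 m
W = F × d = 37712.7 × 0.0840994 = 3171.62 J
In cal: 3171.62 / 4.184 = 758.035 cal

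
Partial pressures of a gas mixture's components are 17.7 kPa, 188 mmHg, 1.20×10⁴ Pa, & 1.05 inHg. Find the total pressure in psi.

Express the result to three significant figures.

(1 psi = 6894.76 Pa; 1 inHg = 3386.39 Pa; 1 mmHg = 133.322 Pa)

8.46 psi

17.7 kPa × 1000 = 17700 Pa
188 mmHg × 133.322 = 25064.5 Pa
1.20×10⁴ Pa (already Pa)
1.05 inHg × 3386.39 = 3555.71 Pa
Combined: 17700 + 25064.5 + 12000 + 3555.71 = 58320.2 Pa
In psi: 58320.2 / 6894.76 = 8.45863 psi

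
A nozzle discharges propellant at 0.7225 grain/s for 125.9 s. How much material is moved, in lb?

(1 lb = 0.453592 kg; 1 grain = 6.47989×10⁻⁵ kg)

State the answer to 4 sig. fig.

0.7225 grain/s → 4.68172×10⁻⁵ kg/s
m = ṁ × t = 4.68172×10⁻⁵ × 125.9 = 0.00589429 kg
In lb: 0.00589429 / 0.453592 = 0.0129947 lb

0.01299 lb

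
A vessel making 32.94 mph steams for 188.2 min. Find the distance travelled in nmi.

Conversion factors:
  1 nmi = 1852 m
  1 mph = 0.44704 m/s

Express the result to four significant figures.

32.94 mph × 0.44704 → 14.7255 m/s
188.2 min × 60 → 11292 s
d = v × t = 14.7255 m/s × 11292 s = 166280 m
166280 m ÷ (1852 m/nmi) = 89.784 nmi

89.78 nmi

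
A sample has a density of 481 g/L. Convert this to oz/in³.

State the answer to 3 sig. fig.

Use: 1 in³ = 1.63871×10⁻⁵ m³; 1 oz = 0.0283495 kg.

0.278 oz/in³

481 g/L × 0.001 kg/g ÷ 0.001 m³/L = 481 kg/m³
481 kg/m³ ÷ 0.0283495 kg/oz × 1.63871×10⁻⁵ m³/in³ = 0.278036 oz/in³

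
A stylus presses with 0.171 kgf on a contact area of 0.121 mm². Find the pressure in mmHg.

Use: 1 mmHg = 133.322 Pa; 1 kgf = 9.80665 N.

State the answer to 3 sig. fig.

1.04×10⁵ mmHg

0.171 kgf × 9.80665 → 1.67694 N
0.121 mm² × 10⁻⁶ → 1.21×10⁻⁷ m²
P = F / A = 1.67694 N / 1.21×10⁻⁷ m² = 1.3859×10⁷ Pa
1.3859×10⁷ Pa ÷ (133.322 Pa/mmHg) = 103951 mmHg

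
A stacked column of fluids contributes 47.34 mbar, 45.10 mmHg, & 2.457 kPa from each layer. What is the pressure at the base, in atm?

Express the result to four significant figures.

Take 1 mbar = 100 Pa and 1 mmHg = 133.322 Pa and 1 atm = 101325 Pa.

0.1303 atm

47.34 mbar × 100 = 4734 Pa
45.10 mmHg × 133.322 = 6012.82 Pa
2.457 kPa × 1000 = 2457 Pa
Sum: 4734 + 6012.82 + 2457 = 13203.8 Pa
In atm: 13203.8 / 101325 = 0.130311 atm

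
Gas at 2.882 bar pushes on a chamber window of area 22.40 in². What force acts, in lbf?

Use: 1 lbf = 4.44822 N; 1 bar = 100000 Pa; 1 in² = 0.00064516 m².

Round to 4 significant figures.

936.3 lbf

2.882 bar × 100000 = 288200 Pa
22.40 in² × 0.00064516 = 0.0144516 m²
F = P × A = 288200 Pa × 0.0144516 m² = 4164.95 N
4164.95 N ÷ (4.44822 N/lbf) = 936.318 lbf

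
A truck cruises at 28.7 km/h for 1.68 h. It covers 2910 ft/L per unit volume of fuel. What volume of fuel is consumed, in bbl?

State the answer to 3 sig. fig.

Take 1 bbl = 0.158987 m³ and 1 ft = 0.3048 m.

28.7 km/h → 7.97222 m/s
1.68 h → 6048 s
d = v × t = 7.97222 × 6048 = 48216 m
2910 ft/L → 886968 m/m³
V = d / (distance per unit fuel) = 48216 / 886968 = 0.0543605 m³
In bbl: 0.0543605 / 0.158987 = 0.341918 bbl

0.342 bbl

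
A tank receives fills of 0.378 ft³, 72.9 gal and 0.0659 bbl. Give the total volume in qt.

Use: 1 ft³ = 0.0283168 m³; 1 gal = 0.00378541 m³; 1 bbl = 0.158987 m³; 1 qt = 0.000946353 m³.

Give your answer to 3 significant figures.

314 qt

0.378 ft³ × 0.0283168 = 0.0107038 m³
72.9 gal × 0.00378541 = 0.275956 m³
0.0659 bbl × 0.158987 = 0.0104772 m³
Combined: 0.0107038 + 0.275956 + 0.0104772 = 0.297137 m³
In qt: 0.297137 / 0.000946353 = 313.981 qt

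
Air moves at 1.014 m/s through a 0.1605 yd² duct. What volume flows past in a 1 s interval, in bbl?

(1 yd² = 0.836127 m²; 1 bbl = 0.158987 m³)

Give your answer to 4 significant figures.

0.1605 yd² × 0.836127 → 0.134198 m²
V = v × A × t = 1.014 m/s × 0.134198 m² × 1 s = 0.136077 m³
0.136077 m³ ÷ (0.158987 m³/bbl) = 0.8559 bbl

0.8559 bbl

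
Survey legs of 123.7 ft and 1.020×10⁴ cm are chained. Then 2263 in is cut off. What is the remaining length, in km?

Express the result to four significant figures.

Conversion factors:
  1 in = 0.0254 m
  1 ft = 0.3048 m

123.7 ft × 0.3048 = 37.7038 m
1.020×10⁴ cm × 0.01 = 102 m
2263 in × 0.0254 = 57.4802 m
Result: 37.7038 + 102 − 57.4802 = 82.2236 m
In km: 82.2236 / 1000 = 0.0822236 km

0.08222 km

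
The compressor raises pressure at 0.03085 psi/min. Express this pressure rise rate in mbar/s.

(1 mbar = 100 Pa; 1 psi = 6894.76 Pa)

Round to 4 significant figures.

0.03085 psi/min × 6894.76 Pa/psi ÷ 60 s/min = 3.54506 Pa/s
3.54506 Pa/s ÷ 100 Pa/mbar = 0.0354506 mbar/s

0.03545 mbar/s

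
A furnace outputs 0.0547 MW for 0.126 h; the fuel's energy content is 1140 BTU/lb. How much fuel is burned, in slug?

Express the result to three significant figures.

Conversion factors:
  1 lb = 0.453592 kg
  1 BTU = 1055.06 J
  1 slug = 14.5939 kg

0.0547 MW → 54700 W
0.126 h → 453.6 s
E = P × t = 54700 × 453.6 = 2.48119×10⁷ J
1140 BTU/lb → 2.65165×10⁶ J/kg
m = E / e_s = 2.48119×10⁷ / 2.65165×10⁶ = 9.35715 kg
In slug: 9.35715 / 14.5939 = 0.641169 slug

0.641 slug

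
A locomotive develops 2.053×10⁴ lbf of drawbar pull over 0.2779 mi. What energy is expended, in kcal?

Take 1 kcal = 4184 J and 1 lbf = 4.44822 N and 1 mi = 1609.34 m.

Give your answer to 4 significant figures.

9762 kcal

2.053×10⁴ lbf × 4.44822 = 91322 N
0.2779 mi × 1609.34 = 447.236 m
W = F × d = 91322 N × 447.236 m = 4.08425×10⁷ J
4.08425×10⁷ J ÷ (4184 J/kcal) = 9761.59 kcal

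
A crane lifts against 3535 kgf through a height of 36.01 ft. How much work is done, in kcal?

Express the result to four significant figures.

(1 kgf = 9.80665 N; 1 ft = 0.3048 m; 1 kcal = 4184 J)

90.94 kcal

3535 kgf × 9.80665 = 34666.5 N
36.01 ft × 0.3048 = 10.9758 m
W = F × d = 34666.5 N × 10.9758 m = 380493 J
380493 J ÷ (4184 J/kcal) = 90.94 kcal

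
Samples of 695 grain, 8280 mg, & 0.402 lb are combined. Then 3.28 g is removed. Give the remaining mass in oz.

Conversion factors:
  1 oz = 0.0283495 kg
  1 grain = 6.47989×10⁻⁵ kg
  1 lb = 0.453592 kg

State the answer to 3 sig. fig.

695 grain × 6.47989×10⁻⁵ → 0.0450352 kg
8280 mg × 10⁻⁶ → 0.00828 kg
0.402 lb × 0.453592 → 0.182344 kg
3.28 g × 0.001 → 0.00328 kg
Net: 0.0450352 + 0.00828 + 0.182344 − 0.00328 = 0.232379 kg
In oz: 0.232379 / 0.0283495 = 8.19693 oz

8.20 oz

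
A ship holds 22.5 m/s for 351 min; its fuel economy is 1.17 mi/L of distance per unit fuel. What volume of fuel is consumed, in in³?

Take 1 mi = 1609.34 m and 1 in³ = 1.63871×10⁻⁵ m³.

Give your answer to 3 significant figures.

351 min → 21060 s
d = v × t = 22.5 × 21060 = 473850 m
1.17 mi/L → 1.88293×10⁶ m/m³
V = d / (distance per unit fuel) = 473850 / 1.88293×10⁶ = 0.251656 m³
In in³: 0.251656 / 1.63871×10⁻⁵ = 15357 in³

1.54×10⁴ in³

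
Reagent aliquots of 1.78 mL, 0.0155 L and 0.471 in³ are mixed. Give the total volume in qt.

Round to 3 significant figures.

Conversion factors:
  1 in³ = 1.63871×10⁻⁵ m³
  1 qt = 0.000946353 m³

0.0264 qt

1.78 mL × 10⁻⁶ = 1.78×10⁻⁶ m³
0.0155 L × 0.001 = 1.55×10⁻⁵ m³
0.471 in³ × 1.63871×10⁻⁵ = 7.71832×10⁻⁶ m³
Total: 1.78×10⁻⁶ + 1.55×10⁻⁵ + 7.71832×10⁻⁶ = 2.49983×10⁻⁵ m³
In qt: 2.49983×10⁻⁵ / 0.000946353 = 0.0264154 qt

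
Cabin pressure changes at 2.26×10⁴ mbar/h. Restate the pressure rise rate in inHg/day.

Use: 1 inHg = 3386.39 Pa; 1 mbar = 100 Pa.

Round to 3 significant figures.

1.60×10⁴ inHg/day

2.26×10⁴ mbar/h × 100 Pa/mbar ÷ 3600 s/h = 627.778 Pa/s
627.778 Pa/s ÷ 3386.39 Pa/inHg × 86400 s/day = 16017.1 inHg/day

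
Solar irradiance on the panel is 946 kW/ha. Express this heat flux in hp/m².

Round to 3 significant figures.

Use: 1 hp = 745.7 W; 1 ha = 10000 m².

946 kW/ha × 1000 W/kW ÷ 10000 m²/ha = 94.6 W/m²
94.6 W/m² ÷ 745.7 W/hp = 0.126861 hp/m²

0.127 hp/m²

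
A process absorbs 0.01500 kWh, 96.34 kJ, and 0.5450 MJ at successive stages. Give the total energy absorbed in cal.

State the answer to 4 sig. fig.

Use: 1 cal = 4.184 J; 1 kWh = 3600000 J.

1.662×10⁵ cal

0.01500 kWh × 3600000 = 54000 J
96.34 kJ × 1000 = 96340 J
0.5450 MJ × 1000000 = 545000 J
Total: 54000 + 96340 + 545000 = 695340 J
In cal: 695340 / 4.184 = 166190 cal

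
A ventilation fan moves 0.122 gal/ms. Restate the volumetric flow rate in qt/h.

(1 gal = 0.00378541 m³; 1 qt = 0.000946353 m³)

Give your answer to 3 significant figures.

1.76×10⁶ qt/h

0.122 gal/ms × 0.00378541 m³/gal ÷ 0.001 s/ms = 0.46182 m³/s
0.46182 m³/s ÷ 0.000946353 m³/qt × 3600 s/h = 1.7568×10⁶ qt/h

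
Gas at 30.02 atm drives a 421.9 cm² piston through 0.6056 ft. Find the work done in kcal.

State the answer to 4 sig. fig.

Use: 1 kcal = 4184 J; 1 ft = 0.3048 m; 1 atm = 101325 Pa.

5.662 kcal

30.02 atm → 3.04178×10⁶ Pa
421.9 cm² → 0.04219 m²
F = P × A = 3.04178×10⁶ × 0.04219 = 128333 N
0.6056 ft → 0.184587 m
W = F × d = 128333 × 0.184587 = 23688.6 J
In kcal: 23688.6 / 4184 = 5.66171 kcal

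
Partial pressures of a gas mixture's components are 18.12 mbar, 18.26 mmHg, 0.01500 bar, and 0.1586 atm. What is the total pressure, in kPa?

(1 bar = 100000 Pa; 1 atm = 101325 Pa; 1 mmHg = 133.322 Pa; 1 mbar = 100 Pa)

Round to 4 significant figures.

18.12 mbar × 100 = 1812 Pa
18.26 mmHg × 133.322 = 2434.46 Pa
0.01500 bar × 100000 = 1500 Pa
0.1586 atm × 101325 = 16070.1 Pa
Combined: 1812 + 2434.46 + 1500 + 16070.1 = 21816.6 Pa
In kPa: 21816.6 / 1000 = 21.8166 kPa

21.82 kPa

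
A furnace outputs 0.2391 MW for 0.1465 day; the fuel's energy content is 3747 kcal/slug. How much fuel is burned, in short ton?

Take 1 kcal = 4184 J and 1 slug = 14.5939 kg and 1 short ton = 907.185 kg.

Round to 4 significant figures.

3.105 short ton

0.2391 MW → 239100 W
0.1465 day → 12657.6 s
E = P × t = 239100 × 12657.6 = 3.02643×10⁹ J
3747 kcal/slug → 1.07425×10⁶ J/kg
m = E / e_s = 3.02643×10⁹ / 1.07425×10⁶ = 2817.25 kg
In short ton: 2817.25 / 907.185 = 3.10549 short ton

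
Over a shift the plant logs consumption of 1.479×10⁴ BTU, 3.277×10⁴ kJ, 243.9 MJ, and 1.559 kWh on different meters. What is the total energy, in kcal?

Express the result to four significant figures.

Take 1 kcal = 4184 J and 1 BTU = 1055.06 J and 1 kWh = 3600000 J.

1.479×10⁴ BTU × 1055.06 = 1.56043×10⁷ J
3.277×10⁴ kJ × 1000 = 3.277×10⁷ J
243.9 MJ × 1000000 = 2.439×10⁸ J
1.559 kWh × 3600000 = 5.6124×10⁶ J
Total: 1.56043×10⁷ + 3.277×10⁷ + 2.439×10⁸ + 5.6124×10⁶ = 2.97887×10⁸ J
In kcal: 2.97887×10⁸ / 4184 = 71196.7 kcal

7.120×10⁴ kcal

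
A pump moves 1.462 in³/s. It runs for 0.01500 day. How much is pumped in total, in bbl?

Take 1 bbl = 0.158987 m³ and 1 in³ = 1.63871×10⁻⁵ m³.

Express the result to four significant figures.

0.1953 bbl

1.462 in³/s → 2.39579×10⁻⁵ m³/s
0.01500 day → 1296 s
V = Q × t = 2.39579×10⁻⁵ × 1296 = 0.0310494 m³
In bbl: 0.0310494 / 0.158987 = 0.195295 bbl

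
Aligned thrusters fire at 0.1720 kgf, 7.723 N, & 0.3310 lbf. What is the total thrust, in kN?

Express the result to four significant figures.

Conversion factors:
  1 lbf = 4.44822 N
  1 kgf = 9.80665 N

0.1720 kgf × 9.80665 = 1.68674 N
7.723 N (already N)
0.3310 lbf × 4.44822 = 1.47236 N
Total: 1.68674 + 7.723 + 1.47236 = 10.8821 N
In kN: 10.8821 / 1000 = 0.0108821 kN

0.01088 kN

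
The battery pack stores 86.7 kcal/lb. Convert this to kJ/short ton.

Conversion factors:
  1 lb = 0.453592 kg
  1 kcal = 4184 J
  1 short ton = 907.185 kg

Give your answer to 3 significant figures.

7.26×10⁵ kJ/short ton

86.7 kcal/lb × 4184 J/kcal ÷ 0.453592 kg/lb = 799734 J/kg
799734 J/kg ÷ 1000 J/kJ × 907.185 kg/short ton = 725507 kJ/short ton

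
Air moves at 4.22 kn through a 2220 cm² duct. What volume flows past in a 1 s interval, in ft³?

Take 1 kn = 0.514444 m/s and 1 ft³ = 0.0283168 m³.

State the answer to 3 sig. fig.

17.0 ft³

4.22 kn × 0.514444 = 2.17095 m/s
2220 cm² × 0.0001 = 0.222 m²
V = v × A × t = 2.17095 m/s × 0.222 m² × 1 s = 0.481951 m³
0.481951 m³ ÷ (0.0283168 m³/ft³) = 17.02 ft³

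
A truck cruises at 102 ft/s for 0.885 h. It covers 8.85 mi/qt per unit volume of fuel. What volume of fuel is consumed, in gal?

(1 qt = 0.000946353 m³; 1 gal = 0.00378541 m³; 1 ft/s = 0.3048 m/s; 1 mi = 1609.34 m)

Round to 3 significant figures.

1.74 gal

102 ft/s → 31.0896 m/s
0.885 h → 3186 s
d = v × t = 31.0896 × 3186 = 99051.5 m
8.85 mi/qt → 1.505×10⁷ m/m³
V = d / (distance per unit fuel) = 99051.5 / 1.505×10⁷ = 0.0065815 m³
In gal: 0.0065815 / 0.00378541 = 1.73865 gal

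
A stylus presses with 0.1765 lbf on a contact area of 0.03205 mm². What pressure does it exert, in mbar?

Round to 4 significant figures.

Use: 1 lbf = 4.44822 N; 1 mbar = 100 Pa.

2.450×10⁵ mbar

0.1765 lbf × 4.44822 = 0.785111 N
0.03205 mm² × 10⁻⁶ = 3.205×10⁻⁸ m²
P = F / A = 0.785111 N / 3.205×10⁻⁸ m² = 2.44964×10⁷ Pa
2.44964×10⁷ Pa ÷ (100 Pa/mbar) = 244964 mbar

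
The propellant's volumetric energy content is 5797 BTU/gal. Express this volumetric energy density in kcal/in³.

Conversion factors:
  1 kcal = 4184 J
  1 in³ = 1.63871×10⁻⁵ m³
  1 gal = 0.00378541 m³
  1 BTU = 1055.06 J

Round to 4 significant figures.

5797 BTU/gal × 1055.06 J/BTU ÷ 0.00378541 m³/gal = 1.61573×10⁹ J/m³
1.61573×10⁹ J/m³ ÷ 4184 J/kcal × 1.63871×10⁻⁵ m³/in³ = 6.32819 kcal/in³

6.328 kcal/in³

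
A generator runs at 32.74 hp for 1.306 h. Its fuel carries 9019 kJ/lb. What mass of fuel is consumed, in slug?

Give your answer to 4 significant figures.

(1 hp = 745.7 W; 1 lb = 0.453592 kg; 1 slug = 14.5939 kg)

32.74 hp → 24414.2 W
1.306 h → 4701.6 s
E = P × t = 24414.2 × 4701.6 = 1.14786×10⁸ J
9019 kJ/lb → 1.98835×10⁷ J/kg
m = E / e_s = 1.14786×10⁸ / 1.98835×10⁷ = 5.77293 kg
In slug: 5.77293 / 14.5939 = 0.395571 slug

0.3956 slug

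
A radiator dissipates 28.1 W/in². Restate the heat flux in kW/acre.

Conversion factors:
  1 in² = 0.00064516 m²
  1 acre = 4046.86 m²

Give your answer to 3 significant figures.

28.1 W/in² ÷ 0.00064516 m²/in² = 43555.1 W/m²
43555.1 W/m² ÷ 1000 W/kW × 4046.86 m²/acre = 176261 kW/acre

1.76×10⁵ kW/acre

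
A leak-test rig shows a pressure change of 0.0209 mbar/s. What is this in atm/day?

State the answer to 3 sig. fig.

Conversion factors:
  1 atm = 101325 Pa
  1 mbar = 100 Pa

0.0209 mbar/s × 100 Pa/mbar = 2.09 Pa/s
2.09 Pa/s ÷ 101325 Pa/atm × 86400 s/day = 1.78215 atm/day

1.78 atm/day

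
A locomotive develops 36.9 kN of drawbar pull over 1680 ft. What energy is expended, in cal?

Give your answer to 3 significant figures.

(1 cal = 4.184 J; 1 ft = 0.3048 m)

4.52×10⁶ cal

36.9 kN × 1000 → 36900 N
1680 ft × 0.3048 → 512.064 m
W = F × d = 36900 N × 512.064 m = 1.88952×10⁷ J
1.88952×10⁷ J ÷ (4.184 J/cal) = 4.51606×10⁶ cal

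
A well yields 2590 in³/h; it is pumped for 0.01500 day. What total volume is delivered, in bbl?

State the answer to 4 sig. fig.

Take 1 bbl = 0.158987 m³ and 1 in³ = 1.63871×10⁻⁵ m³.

2590 in³/h → 1.17896×10⁻⁵ m³/s
0.01500 day → 1296 s
V = Q × t = 1.17896×10⁻⁵ × 1296 = 0.0152793 m³
In bbl: 0.0152793 / 0.158987 = 0.0961041 bbl

0.09610 bbl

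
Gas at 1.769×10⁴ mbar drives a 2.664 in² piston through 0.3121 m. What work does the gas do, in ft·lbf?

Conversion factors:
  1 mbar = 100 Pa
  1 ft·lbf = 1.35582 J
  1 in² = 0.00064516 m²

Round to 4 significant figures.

699.9 ft·lbf

1.769×10⁴ mbar → 1.769×10⁶ Pa
2.664 in² → 0.00171871 m²
F = P × A = 1.769×10⁶ × 0.00171871 = 3040.4 N
W = F × d = 3040.4 × 0.3121 = 948.909 J
In ft·lbf: 948.909 / 1.35582 = 699.878 ft·lbf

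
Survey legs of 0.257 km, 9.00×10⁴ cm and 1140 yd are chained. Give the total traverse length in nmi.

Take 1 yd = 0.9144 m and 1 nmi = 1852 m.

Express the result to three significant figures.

1.19 nmi

0.257 km × 1000 = 257 m
9.00×10⁴ cm × 0.01 = 900 m
1140 yd × 0.9144 = 1042.42 m
Combined: 257 + 900 + 1042.42 = 2199.42 m
In nmi: 2199.42 / 1852 = 1.18759 nmi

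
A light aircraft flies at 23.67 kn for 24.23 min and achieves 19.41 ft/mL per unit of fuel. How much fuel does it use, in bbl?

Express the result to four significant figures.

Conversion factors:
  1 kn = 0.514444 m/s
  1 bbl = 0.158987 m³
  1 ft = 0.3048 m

23.67 kn → 12.1769 m/s
24.23 min → 1453.8 s
d = v × t = 12.1769 × 1453.8 = 17702.8 m
19.41 ft/mL → 5.91617×10⁶ m/m³
V = d / (distance per unit fuel) = 17702.8 / 5.91617×10⁶ = 0.00299227 m³
In bbl: 0.00299227 / 0.158987 = 0.0188208 bbl

0.01882 bbl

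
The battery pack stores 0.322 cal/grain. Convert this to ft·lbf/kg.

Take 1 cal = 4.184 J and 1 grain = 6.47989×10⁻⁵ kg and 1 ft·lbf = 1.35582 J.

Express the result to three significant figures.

1.53×10⁴ ft·lbf/kg

0.322 cal/grain × 4.184 J/cal ÷ 6.47989×10⁻⁵ kg/grain = 20791.2 J/kg
20791.2 J/kg ÷ 1.35582 J/ft·lbf = 15334.8 ft·lbf/kg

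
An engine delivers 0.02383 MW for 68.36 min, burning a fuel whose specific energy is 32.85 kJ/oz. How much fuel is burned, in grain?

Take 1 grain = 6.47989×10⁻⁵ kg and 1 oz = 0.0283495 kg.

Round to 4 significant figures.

1.302×10⁶ grain

0.02383 MW → 23830 W
68.36 min → 4101.6 s
E = P × t = 23830 × 4101.6 = 9.77411×10⁷ J
32.85 kJ/oz → 1.15875×10⁶ J/kg
m = E / e_s = 9.77411×10⁷ / 1.15875×10⁶ = 84.3505 kg
In grain: 84.3505 / 6.47989×10⁻⁵ = 1.30173×10⁶ grain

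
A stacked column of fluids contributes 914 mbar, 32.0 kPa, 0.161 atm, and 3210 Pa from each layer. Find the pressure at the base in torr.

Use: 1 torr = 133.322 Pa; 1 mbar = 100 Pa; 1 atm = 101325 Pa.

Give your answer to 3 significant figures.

914 mbar × 100 = 91400 Pa
32.0 kPa × 1000 = 32000 Pa
0.161 atm × 101325 = 16313.3 Pa
3210 Pa (already Pa)
Total: 91400 + 32000 + 16313.3 + 3210 = 142923 Pa
In torr: 142923 / 133.322 = 1072.01 torr

1070 torr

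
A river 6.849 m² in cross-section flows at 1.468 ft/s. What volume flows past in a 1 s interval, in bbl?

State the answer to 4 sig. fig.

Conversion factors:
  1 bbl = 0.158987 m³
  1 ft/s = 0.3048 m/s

19.28 bbl

1.468 ft/s × 0.3048 = 0.447446 m/s
V = v × A × t = 0.447446 m/s × 6.849 m² × 1 s = 3.06456 m³
3.06456 m³ ÷ (0.158987 m³/bbl) = 19.2755 bbl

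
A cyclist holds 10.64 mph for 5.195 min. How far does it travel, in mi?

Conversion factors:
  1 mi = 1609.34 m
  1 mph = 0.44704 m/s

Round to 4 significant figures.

10.64 mph × 0.44704 = 4.75651 m/s
5.195 min × 60 = 311.7 s
d = v × t = 4.75651 m/s × 311.7 s = 1482.6 m
1482.6 m ÷ (1609.34 m/mi) = 0.921247 mi

0.9212 mi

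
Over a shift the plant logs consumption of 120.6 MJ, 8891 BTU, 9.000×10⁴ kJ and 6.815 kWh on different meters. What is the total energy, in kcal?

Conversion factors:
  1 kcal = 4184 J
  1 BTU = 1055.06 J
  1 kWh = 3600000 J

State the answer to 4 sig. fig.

5.844×10⁴ kcal

120.6 MJ × 1000000 = 1.206×10⁸ J
8891 BTU × 1055.06 = 9.38054×10⁶ J
9.000×10⁴ kJ × 1000 = 9×10⁷ J
6.815 kWh × 3600000 = 2.4534×10⁷ J
Sum: 1.206×10⁸ + 9.38054×10⁶ + 9×10⁷ + 2.4534×10⁷ = 2.44515×10⁸ J
In kcal: 2.44515×10⁸ / 4184 = 58440.5 kcal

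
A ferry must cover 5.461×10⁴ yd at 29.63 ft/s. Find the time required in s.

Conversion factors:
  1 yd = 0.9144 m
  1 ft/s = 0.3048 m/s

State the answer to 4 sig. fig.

5529 s

5.461×10⁴ yd × 0.9144 = 49935.4 m
29.63 ft/s × 0.3048 = 9.03122 m/s
t = d / v = 49935.4 m / 9.03122 m/s = 5529.2 s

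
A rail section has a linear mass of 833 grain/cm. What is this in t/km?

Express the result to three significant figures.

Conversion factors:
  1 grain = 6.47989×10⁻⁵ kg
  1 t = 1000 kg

5.40 t/km

833 grain/cm × 6.47989×10⁻⁵ kg/grain ÷ 0.01 m/cm = 5.39775 kg/m
5.39775 kg/m ÷ 1000 kg/t × 1000 m/km = 5.39775 t/km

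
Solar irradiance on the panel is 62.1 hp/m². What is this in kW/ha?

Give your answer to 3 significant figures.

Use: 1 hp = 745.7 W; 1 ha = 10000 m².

4.63×10⁵ kW/ha

62.1 hp/m² × 745.7 W/hp = 46308 W/m²
46308 W/m² ÷ 1000 W/kW × 10000 m²/ha = 463080 kW/ha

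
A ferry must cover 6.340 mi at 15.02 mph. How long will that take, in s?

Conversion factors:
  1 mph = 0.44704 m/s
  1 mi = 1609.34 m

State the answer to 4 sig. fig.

6.340 mi × 1609.34 = 10203.2 m
15.02 mph × 0.44704 = 6.71454 m/s
t = d / v = 10203.2 m / 6.71454 m/s = 1519.57 s

1520 s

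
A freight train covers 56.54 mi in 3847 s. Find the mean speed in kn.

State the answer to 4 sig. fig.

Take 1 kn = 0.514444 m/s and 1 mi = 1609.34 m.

56.54 mi × 1609.34 = 90992.1 m
v = d / t = 90992.1 m / 3847 s = 23.6527 m/s
23.6527 m/s ÷ (0.514444 m/s/kn) = 45.9772 kn

45.98 kn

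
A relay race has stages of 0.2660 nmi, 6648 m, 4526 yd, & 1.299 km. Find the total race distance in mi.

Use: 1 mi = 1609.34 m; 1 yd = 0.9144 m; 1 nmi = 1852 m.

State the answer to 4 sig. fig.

0.2660 nmi × 1852 = 492.632 m
6648 m (already m)
4526 yd × 0.9144 = 4138.57 m
1.299 km × 1000 = 1299 m
Sum: 492.632 + 6648 + 4138.57 + 1299 = 12578.2 m
In mi: 12578.2 / 1609.34 = 7.81575 mi

7.816 mi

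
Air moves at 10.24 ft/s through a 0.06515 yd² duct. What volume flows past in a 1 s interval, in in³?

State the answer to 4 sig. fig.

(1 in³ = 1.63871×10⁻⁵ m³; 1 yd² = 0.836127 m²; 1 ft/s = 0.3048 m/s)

10.24 ft/s × 0.3048 = 3.12115 m/s
0.06515 yd² × 0.836127 = 0.0544737 m²
V = v × A × t = 3.12115 m/s × 0.0544737 m² × 1 s = 0.170021 m³
0.170021 m³ ÷ (1.63871×10⁻⁵ m³/in³) = 10375.3 in³

1.038×10⁴ in³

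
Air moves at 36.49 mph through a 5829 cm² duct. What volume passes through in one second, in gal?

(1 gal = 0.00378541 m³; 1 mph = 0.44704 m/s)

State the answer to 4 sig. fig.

2512 gal

36.49 mph × 0.44704 = 16.3125 m/s
5829 cm² × 0.0001 = 0.5829 m²
V = v × A × t = 16.3125 m/s × 0.5829 m² × 1 s = 9.50856 m³
9.50856 m³ ÷ (0.00378541 m³/gal) = 2511.9 gal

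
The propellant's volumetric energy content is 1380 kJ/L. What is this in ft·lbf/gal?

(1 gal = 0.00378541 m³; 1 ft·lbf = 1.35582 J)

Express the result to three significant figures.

3.85×10⁶ ft·lbf/gal

1380 kJ/L × 1000 J/kJ ÷ 0.001 m³/L = 1.38×10⁹ J/m³
1.38×10⁹ J/m³ ÷ 1.35582 J/ft·lbf × 0.00378541 m³/gal = 3.85292×10⁶ ft·lbf/gal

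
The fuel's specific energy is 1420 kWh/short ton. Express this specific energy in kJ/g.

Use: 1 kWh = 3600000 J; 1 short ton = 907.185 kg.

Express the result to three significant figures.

1420 kWh/short ton × 3600000 J/kWh ÷ 907.185 kg/short ton = 5.63501×10⁶ J/kg
5.63501×10⁶ J/kg ÷ 1000 J/kJ × 0.001 kg/g = 5.63501 kJ/g

5.64 kJ/g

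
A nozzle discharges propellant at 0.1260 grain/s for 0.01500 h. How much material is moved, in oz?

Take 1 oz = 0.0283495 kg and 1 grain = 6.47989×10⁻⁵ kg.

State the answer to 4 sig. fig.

0.01555 oz

0.1260 grain/s → 8.16466×10⁻⁶ kg/s
0.01500 h → 54 s
m = ṁ × t = 8.16466×10⁻⁶ × 54 = 4.40892×10⁻⁴ kg
In oz: 4.40892×10⁻⁴ / 0.0283495 = 0.015552 oz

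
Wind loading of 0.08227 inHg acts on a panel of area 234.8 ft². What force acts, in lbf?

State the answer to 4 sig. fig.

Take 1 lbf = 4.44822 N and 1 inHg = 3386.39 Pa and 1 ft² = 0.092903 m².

0.08227 inHg × 3386.39 = 278.598 Pa
234.8 ft² × 0.092903 = 21.8136 m²
F = P × A = 278.598 Pa × 21.8136 m² = 6077.23 N
6077.23 N ÷ (4.44822 N/lbf) = 1366.22 lbf

1366 lbf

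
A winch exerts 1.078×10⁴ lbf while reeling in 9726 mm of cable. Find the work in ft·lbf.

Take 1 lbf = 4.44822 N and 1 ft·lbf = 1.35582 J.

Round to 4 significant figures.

1.078×10⁴ lbf × 4.44822 → 47951.8 N
9726 mm × 0.001 → 9.726 m
W = F × d = 47951.8 N × 9.726 m = 466379 J
466379 J ÷ (1.35582 J/ft·lbf) = 343983 ft·lbf

3.440×10⁵ ft·lbf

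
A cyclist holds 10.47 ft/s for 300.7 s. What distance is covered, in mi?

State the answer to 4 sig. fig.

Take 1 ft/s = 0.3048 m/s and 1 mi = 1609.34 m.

10.47 ft/s × 0.3048 → 3.19126 m/s
d = v × t = 3.19126 m/s × 300.7 s = 959.612 m
959.612 m ÷ (1609.34 m/mi) = 0.596277 mi

0.5963 mi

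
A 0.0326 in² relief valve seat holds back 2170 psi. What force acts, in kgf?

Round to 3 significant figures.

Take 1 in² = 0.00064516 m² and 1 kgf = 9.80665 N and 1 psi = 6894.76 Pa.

2170 psi × 6894.76 → 1.49616×10⁷ Pa
0.0326 in² × 0.00064516 → 2.10322×10⁻⁵ m²
F = P × A = 1.49616×10⁷ Pa × 2.10322×10⁻⁵ m² = 314.675 N
314.675 N ÷ (9.80665 N/kgf) = 32.0879 kgf

32.1 kgf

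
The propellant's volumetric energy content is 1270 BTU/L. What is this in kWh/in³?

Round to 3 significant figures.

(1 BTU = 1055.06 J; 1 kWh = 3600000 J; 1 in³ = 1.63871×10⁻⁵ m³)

0.00610 kWh/in³

1270 BTU/L × 1055.06 J/BTU ÷ 0.001 m³/L = 1.33993×10⁹ J/m³
1.33993×10⁹ J/m³ ÷ 3600000 J/kWh × 1.63871×10⁻⁵ m³/in³ = 0.00609932 kWh/in³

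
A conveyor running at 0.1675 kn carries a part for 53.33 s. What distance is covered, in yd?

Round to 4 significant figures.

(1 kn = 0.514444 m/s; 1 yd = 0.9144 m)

0.1675 kn × 0.514444 = 0.0861694 m/s
d = v × t = 0.0861694 m/s × 53.33 s = 4.59541 m
4.59541 m ÷ (0.9144 m/yd) = 5.0256 yd

5.026 yd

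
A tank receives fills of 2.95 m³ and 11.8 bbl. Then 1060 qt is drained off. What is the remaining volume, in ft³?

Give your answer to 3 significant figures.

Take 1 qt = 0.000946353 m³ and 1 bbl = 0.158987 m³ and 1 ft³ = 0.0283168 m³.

135 ft³

2.95 m³ (already m³)
11.8 bbl × 0.158987 → 1.87605 m³
1060 qt × 0.000946353 → 1.00313 m³
Sum: 2.95 + 1.87605 − 1.00313 = 3.82292 m³
In ft³: 3.82292 / 0.0283168 = 135.005 ft³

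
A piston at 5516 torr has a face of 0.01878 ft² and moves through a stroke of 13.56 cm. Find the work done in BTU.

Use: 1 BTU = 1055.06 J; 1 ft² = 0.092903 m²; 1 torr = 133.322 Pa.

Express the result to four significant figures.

0.1649 BTU

5516 torr → 735404 Pa
0.01878 ft² → 0.00174472 m²
F = P × A = 735404 × 0.00174472 = 1283.07 N
13.56 cm → 0.1356 m
W = F × d = 1283.07 × 0.1356 = 173.984 J
In BTU: 173.984 / 1055.06 = 0.164904 BTU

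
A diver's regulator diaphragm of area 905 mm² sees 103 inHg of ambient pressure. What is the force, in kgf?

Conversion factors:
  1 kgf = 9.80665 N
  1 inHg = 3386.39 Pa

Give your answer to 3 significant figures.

103 inHg × 3386.39 → 348798 Pa
905 mm² × 10⁻⁶ → 9.05×10⁻⁴ m²
F = P × A = 348798 Pa × 9.05×10⁻⁴ m² = 315.662 N
315.662 N ÷ (9.80665 N/kgf) = 32.1886 kgf

32.2 kgf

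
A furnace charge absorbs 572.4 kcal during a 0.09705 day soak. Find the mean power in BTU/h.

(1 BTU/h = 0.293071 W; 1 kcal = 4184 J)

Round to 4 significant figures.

572.4 kcal × 4184 = 2.39492×10⁶ J
0.09705 day × 86400 = 8385.12 s
P = E / t = 2.39492×10⁶ J / 8385.12 s = 285.615 W
285.615 W ÷ (0.293071 W/BTU/h) = 974.559 BTU/h

974.6 BTU/h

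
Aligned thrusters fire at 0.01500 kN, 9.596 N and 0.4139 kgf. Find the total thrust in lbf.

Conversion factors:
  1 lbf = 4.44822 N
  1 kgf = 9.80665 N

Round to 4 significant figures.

6.442 lbf

0.01500 kN × 1000 → 15 N
9.596 N (already N)
0.4139 kgf × 9.80665 → 4.05897 N
Total: 15 + 9.596 + 4.05897 = 28.655 N
In lbf: 28.655 / 4.44822 = 6.4419 lbf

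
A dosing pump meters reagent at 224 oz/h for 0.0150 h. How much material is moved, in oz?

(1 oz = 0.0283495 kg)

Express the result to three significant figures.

3.36 oz

224 oz/h → 0.00176397 kg/s
0.0150 h → 54 s
m = ṁ × t = 0.00176397 × 54 = 0.0952544 kg
In oz: 0.0952544 / 0.0283495 = 3.36 oz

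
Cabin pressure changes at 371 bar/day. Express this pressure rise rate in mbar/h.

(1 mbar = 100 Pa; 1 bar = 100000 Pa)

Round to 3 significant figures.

1.55×10⁴ mbar/h

371 bar/day × 100000 Pa/bar ÷ 86400 s/day = 429.398 Pa/s
429.398 Pa/s ÷ 100 Pa/mbar × 3600 s/h = 15458.3 mbar/h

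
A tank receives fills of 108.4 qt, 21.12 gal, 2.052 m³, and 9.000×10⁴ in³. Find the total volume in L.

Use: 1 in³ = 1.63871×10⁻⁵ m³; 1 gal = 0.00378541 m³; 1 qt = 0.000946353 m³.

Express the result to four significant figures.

108.4 qt × 0.000946353 = 0.102585 m³
21.12 gal × 0.00378541 = 0.0799479 m³
2.052 m³ (already m³)
9.000×10⁴ in³ × 1.63871×10⁻⁵ = 1.47484 m³
Sum: 0.102585 + 0.0799479 + 2.052 + 1.47484 = 3.70937 m³
In L: 3.70937 / 0.001 = 3709.37 L

3709 L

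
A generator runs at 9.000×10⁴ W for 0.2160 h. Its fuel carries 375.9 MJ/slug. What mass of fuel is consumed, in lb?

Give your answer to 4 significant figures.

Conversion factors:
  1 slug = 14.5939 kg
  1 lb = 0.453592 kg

5.990 lb

0.2160 h → 777.6 s
E = P × t = 90000 × 777.6 = 6.9984×10⁷ J
375.9 MJ/slug → 2.57573×10⁷ J/kg
m = E / e_s = 6.9984×10⁷ / 2.57573×10⁷ = 2.71705 kg
In lb: 2.71705 / 0.453592 = 5.99007 lb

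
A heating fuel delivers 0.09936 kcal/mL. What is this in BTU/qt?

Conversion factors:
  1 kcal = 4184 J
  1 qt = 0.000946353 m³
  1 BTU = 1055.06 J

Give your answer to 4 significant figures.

372.9 BTU/qt

0.09936 kcal/mL × 4184 J/kcal ÷ 10⁻⁶ m³/mL = 4.15722×10⁸ J/m³
4.15722×10⁸ J/m³ ÷ 1055.06 J/BTU × 0.000946353 m³/qt = 372.889 BTU/qt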